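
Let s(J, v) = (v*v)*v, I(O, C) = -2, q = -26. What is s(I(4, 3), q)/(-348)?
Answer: 4394/87 ≈ 50.506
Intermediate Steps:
s(J, v) = v³ (s(J, v) = v²*v = v³)
s(I(4, 3), q)/(-348) = (-26)³/(-348) = -17576*(-1/348) = 4394/87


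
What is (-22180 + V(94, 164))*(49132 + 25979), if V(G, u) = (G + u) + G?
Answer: -1639522908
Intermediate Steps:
V(G, u) = u + 2*G
(-22180 + V(94, 164))*(49132 + 25979) = (-22180 + (164 + 2*94))*(49132 + 25979) = (-22180 + (164 + 188))*75111 = (-22180 + 352)*75111 = -21828*75111 = -1639522908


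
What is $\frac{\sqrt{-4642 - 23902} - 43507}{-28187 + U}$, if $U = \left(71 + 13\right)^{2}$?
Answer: $\frac{43507}{21131} - \frac{8 i \sqrt{446}}{21131} \approx 2.0589 - 0.0079954 i$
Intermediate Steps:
$U = 7056$ ($U = 84^{2} = 7056$)
$\frac{\sqrt{-4642 - 23902} - 43507}{-28187 + U} = \frac{\sqrt{-4642 - 23902} - 43507}{-28187 + 7056} = \frac{\sqrt{-28544} - 43507}{-21131} = \left(8 i \sqrt{446} - 43507\right) \left(- \frac{1}{21131}\right) = \left(-43507 + 8 i \sqrt{446}\right) \left(- \frac{1}{21131}\right) = \frac{43507}{21131} - \frac{8 i \sqrt{446}}{21131}$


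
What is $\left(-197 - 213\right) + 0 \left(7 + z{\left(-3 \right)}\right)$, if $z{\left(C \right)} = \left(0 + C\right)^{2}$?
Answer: $-410$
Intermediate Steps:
$z{\left(C \right)} = C^{2}$
$\left(-197 - 213\right) + 0 \left(7 + z{\left(-3 \right)}\right) = \left(-197 - 213\right) + 0 \left(7 + \left(-3\right)^{2}\right) = -410 + 0 \left(7 + 9\right) = -410 + 0 \cdot 16 = -410 + 0 = -410$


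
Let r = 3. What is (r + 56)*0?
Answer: 0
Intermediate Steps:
(r + 56)*0 = (3 + 56)*0 = 59*0 = 0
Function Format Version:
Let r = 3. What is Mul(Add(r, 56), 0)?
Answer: 0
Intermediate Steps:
Mul(Add(r, 56), 0) = Mul(Add(3, 56), 0) = Mul(59, 0) = 0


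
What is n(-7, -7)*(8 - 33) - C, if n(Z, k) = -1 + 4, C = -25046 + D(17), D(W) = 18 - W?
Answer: 24970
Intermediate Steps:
C = -25045 (C = -25046 + (18 - 1*17) = -25046 + (18 - 17) = -25046 + 1 = -25045)
n(Z, k) = 3
n(-7, -7)*(8 - 33) - C = 3*(8 - 33) - 1*(-25045) = 3*(-25) + 25045 = -75 + 25045 = 24970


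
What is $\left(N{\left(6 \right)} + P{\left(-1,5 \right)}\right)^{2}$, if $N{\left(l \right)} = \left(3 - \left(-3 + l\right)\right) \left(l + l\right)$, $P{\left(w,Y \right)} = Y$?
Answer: $25$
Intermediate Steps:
$N{\left(l \right)} = 2 l \left(6 - l\right)$ ($N{\left(l \right)} = \left(6 - l\right) 2 l = 2 l \left(6 - l\right)$)
$\left(N{\left(6 \right)} + P{\left(-1,5 \right)}\right)^{2} = \left(2 \cdot 6 \left(6 - 6\right) + 5\right)^{2} = \left(2 \cdot 6 \cdot 0 + 5\right)^{2} = \left(0 + 5\right)^{2} = 5^{2} = 25$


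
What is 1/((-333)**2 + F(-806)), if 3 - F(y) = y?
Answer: 1/111698 ≈ 8.9527e-6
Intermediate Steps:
F(y) = 3 - y
1/((-333)**2 + F(-806)) = 1/((-333)**2 + (3 - 1*(-806))) = 1/(110889 + (3 + 806)) = 1/(110889 + 809) = 1/111698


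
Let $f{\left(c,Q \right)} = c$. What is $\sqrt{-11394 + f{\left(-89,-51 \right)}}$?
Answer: $i \sqrt{11483} \approx 107.16 i$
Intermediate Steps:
$\sqrt{-11394 + f{\left(-89,-51 \right)}} = \sqrt{-11394 - 89} = \sqrt{-11483} = i \sqrt{11483}$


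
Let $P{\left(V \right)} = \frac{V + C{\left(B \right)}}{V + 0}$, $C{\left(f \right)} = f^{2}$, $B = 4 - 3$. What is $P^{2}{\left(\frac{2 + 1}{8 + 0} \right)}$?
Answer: $\frac{121}{9} \approx 13.444$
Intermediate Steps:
$B = 1$
$P{\left(V \right)} = \frac{1 + V}{V}$ ($P{\left(V \right)} = \frac{V + 1^{2}}{V + 0} = \frac{V + 1}{V} = \frac{1 + V}{V}$)
$P^{2}{\left(\frac{2 + 1}{8 + 0} \right)} = \left(\frac{1 + \frac{2 + 1}{8 + 0}}{\left(2 + 1\right) \frac{1}{8 + 0}}\right)^{2} = \left(\frac{1 + \frac{3}{8}}{3 \cdot \frac{1}{8}}\right)^{2} = \left(\frac{1 + 3 \cdot \frac{1}{8}}{3 \cdot \frac{1}{8}}\right)^{2} = \left(\frac{1 + \frac{3}{8}}{\frac{3}{8}}\right)^{2} = \left(\frac{8}{3} \cdot \frac{11}{8}\right)^{2} = \left(\frac{11}{3}\right)^{2} = \frac{121}{9}$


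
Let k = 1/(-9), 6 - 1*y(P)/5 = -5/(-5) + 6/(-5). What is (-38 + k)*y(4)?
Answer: -10633/9 ≈ -1181.4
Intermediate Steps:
y(P) = 31 (y(P) = 30 - 5*(-5/(-5) + 6/(-5)) = 30 - 5*(-5*(-⅕) + 6*(-⅕)) = 30 - 5*(1 - 6/5) = 30 - 5*(-⅕) = 30 + 1 = 31)
k = -⅑ ≈ -0.11111
(-38 + k)*y(4) = (-38 - ⅑)*31 = -343/9*31 = -10633/9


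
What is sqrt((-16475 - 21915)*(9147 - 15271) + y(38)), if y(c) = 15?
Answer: 5*sqrt(9404015) ≈ 15333.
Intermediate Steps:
sqrt((-16475 - 21915)*(9147 - 15271) + y(38)) = sqrt((-16475 - 21915)*(9147 - 15271) + 15) = sqrt(-38390*(-6124) + 15) = sqrt(235100360 + 15) = sqrt(235100375) = 5*sqrt(9404015)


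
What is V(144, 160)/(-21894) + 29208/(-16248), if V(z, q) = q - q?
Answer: -1217/677 ≈ -1.7976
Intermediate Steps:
V(z, q) = 0
V(144, 160)/(-21894) + 29208/(-16248) = 0/(-21894) + 29208/(-16248) = 0*(-1/21894) + 29208*(-1/16248) = 0 - 1217/677 = -1217/677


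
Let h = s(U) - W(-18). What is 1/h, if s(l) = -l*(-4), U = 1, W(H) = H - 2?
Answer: 1/24 ≈ 0.041667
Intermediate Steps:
W(H) = -2 + H
s(l) = 4*l
h = 24 (h = 4*1 - (-2 - 18) = 4 - 1*(-20) = 4 + 20 = 24)
1/h = 1/24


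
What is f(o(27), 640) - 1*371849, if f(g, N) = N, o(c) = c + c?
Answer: -371209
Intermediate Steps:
o(c) = 2*c
f(o(27), 640) - 1*371849 = 640 - 1*371849 = 640 - 371849 = -371209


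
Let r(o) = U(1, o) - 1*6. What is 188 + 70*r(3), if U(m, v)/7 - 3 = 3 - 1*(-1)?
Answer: 3198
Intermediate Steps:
U(m, v) = 49 (U(m, v) = 21 + 7*(3 - 1*(-1)) = 21 + 7*(3 + 1) = 21 + 7*4 = 21 + 28 = 49)
r(o) = 43 (r(o) = 49 - 1*6 = 49 - 6 = 43)
188 + 70*r(3) = 188 + 70*43 = 188 + 3010 = 3198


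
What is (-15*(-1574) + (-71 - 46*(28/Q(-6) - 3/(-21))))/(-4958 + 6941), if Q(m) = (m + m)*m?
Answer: 1481416/124929 ≈ 11.858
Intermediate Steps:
Q(m) = 2*m**2 (Q(m) = (2*m)*m = 2*m**2)
(-15*(-1574) + (-71 - 46*(28/Q(-6) - 3/(-21))))/(-4958 + 6941) = (-15*(-1574) + (-71 - 46*(28/((2*(-6)**2)) - 3/(-21))))/(-4958 + 6941) = (23610 + (-71 - 46*(28/((2*36)) - 3*(-1/21))))/1983 = (23610 + (-71 - 46*(28/72 + 1/7)))*(1/1983) = (23610 + (-71 - 46*(28*(1/72) + 1/7)))*(1/1983) = (23610 + (-71 - 46*(7/18 + 1/7)))*(1/1983) = (23610 + (-71 - 46*67/126))*(1/1983) = (23610 + (-71 - 1541/63))*(1/1983) = (23610 - 6014/63)*(1/1983) = (1481416/63)*(1/1983) = 1481416/124929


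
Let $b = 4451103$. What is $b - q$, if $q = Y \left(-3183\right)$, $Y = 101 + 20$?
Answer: $4836246$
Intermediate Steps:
$Y = 121$
$q = -385143$ ($q = 121 \left(-3183\right) = -385143$)
$b - q = 4451103 - -385143 = 4451103 + 385143 = 4836246$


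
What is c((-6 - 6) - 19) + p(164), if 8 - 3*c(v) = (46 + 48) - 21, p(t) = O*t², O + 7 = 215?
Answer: 16783039/3 ≈ 5.5943e+6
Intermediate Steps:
O = 208 (O = -7 + 215 = 208)
p(t) = 208*t²
c(v) = -65/3 (c(v) = 8/3 - ((46 + 48) - 21)/3 = 8/3 - (94 - 21)/3 = 8/3 - ⅓*73 = 8/3 - 73/3 = -65/3)
c((-6 - 6) - 19) + p(164) = -65/3 + 208*164² = -65/3 + 208*26896 = -65/3 + 5594368 = 16783039/3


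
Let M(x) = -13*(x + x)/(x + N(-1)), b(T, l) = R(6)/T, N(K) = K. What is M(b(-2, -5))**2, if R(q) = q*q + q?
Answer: 74529/121 ≈ 615.94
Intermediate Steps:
R(q) = q + q**2 (R(q) = q**2 + q = q + q**2)
b(T, l) = 42/T (b(T, l) = (6*(1 + 6))/T = (6*7)/T = 42/T)
M(x) = -26*x/(-1 + x) (M(x) = -13*(x + x)/(x - 1) = -13*2*x/(-1 + x) = -26*x/(-1 + x))
M(b(-2, -5))**2 = (-26*42/(-2)/(-1 + 42/(-2)))**2 = (-26*42*(-1/2)/(-1 + 42*(-1/2)))**2 = (-26*(-21)/(-1 - 21))**2 = (-26*(-21)/(-22))**2 = (-26*(-21)*(-1/22))**2 = (-273/11)**2 = 74529/121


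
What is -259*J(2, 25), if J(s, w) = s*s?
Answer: -1036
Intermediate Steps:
J(s, w) = s²
-259*J(2, 25) = -259*2² = -259*4 = -1036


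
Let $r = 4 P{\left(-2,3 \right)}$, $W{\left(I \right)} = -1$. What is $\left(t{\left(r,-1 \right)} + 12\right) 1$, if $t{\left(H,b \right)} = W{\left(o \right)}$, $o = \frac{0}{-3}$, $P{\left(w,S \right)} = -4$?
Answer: $11$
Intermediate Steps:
$o = 0$ ($o = 0 \left(- \frac{1}{3}\right) = 0$)
$r = -16$ ($r = 4 \left(-4\right) = -16$)
$t{\left(H,b \right)} = -1$
$\left(t{\left(r,-1 \right)} + 12\right) 1 = \left(-1 + 12\right) 1 = 11 \cdot 1 = 11$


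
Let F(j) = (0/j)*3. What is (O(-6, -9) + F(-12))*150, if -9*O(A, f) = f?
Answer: 150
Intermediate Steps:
F(j) = 0 (F(j) = 0*3 = 0)
O(A, f) = -f/9
(O(-6, -9) + F(-12))*150 = (-⅑*(-9) + 0)*150 = (1 + 0)*150 = 1*150 = 150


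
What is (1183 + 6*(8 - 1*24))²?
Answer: 1181569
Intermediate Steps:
(1183 + 6*(8 - 1*24))² = (1183 + 6*(8 - 24))² = (1183 + 6*(-16))² = (1183 - 96)² = 1087² = 1181569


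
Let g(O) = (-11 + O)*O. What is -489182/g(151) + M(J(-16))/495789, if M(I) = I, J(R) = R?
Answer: -2474810131/106948770 ≈ -23.140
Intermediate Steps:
g(O) = O*(-11 + O)
-489182/g(151) + M(J(-16))/495789 = -489182*1/(151*(-11 + 151)) - 16/495789 = -489182/(151*140) - 16*1/495789 = -489182/21140 - 16/495789 = -489182*1/21140 - 16/495789 = -244591/10570 - 16/495789 = -2474810131/106948770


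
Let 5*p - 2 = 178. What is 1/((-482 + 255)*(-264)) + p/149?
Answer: 2157557/8929272 ≈ 0.24163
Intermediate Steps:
p = 36 (p = 2/5 + (1/5)*178 = 2/5 + 178/5 = 36)
1/((-482 + 255)*(-264)) + p/149 = 1/((-482 + 255)*(-264)) + 36/149 = -1/264/(-227) + 36*(1/149) = -1/227*(-1/264) + 36/149 = 1/59928 + 36/149 = 2157557/8929272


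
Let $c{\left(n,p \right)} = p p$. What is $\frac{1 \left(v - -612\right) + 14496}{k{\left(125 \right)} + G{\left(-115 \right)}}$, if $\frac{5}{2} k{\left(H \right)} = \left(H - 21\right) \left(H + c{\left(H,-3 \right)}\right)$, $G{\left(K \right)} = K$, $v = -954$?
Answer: $\frac{70}{27} \approx 2.5926$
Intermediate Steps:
$c{\left(n,p \right)} = p^{2}$
$k{\left(H \right)} = \frac{2 \left(-21 + H\right) \left(9 + H\right)}{5}$ ($k{\left(H \right)} = \frac{2 \left(H - 21\right) \left(H + \left(-3\right)^{2}\right)}{5} = \frac{2 \left(-21 + H\right) \left(H + 9\right)}{5} = \frac{2 \left(-21 + H\right) \left(9 + H\right)}{5}$)
$\frac{1 \left(v - -612\right) + 14496}{k{\left(125 \right)} + G{\left(-115 \right)}} = \frac{1 \left(-954 - -612\right) + 14496}{\left(- \frac{378}{5} - 600 + \frac{2 \cdot 125^{2}}{5}\right) - 115} = \frac{1 \left(-954 + 612\right) + 14496}{\left(- \frac{378}{5} - 600 + \frac{2}{5} \cdot 15625\right) - 115} = \frac{1 \left(-342\right) + 14496}{\left(- \frac{378}{5} - 600 + 6250\right) - 115} = \frac{-342 + 14496}{\frac{27872}{5} - 115} = \frac{14154}{\frac{27297}{5}} = 14154 \cdot \frac{5}{27297} = \frac{70}{27}$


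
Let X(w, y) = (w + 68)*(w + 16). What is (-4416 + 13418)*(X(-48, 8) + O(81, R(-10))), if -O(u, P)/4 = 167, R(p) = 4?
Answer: -11774616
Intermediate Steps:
O(u, P) = -668 (O(u, P) = -4*167 = -668)
X(w, y) = (16 + w)*(68 + w) (X(w, y) = (68 + w)*(16 + w) = (16 + w)*(68 + w))
(-4416 + 13418)*(X(-48, 8) + O(81, R(-10))) = (-4416 + 13418)*((1088 + (-48)² + 84*(-48)) - 668) = 9002*((1088 + 2304 - 4032) - 668) = 9002*(-640 - 668) = 9002*(-1308) = -11774616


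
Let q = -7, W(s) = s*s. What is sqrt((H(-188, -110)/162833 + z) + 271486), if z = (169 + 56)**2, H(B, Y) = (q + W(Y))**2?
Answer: 2*sqrt(2141113144722574)/162833 ≈ 568.34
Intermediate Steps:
W(s) = s**2
H(B, Y) = (-7 + Y**2)**2
z = 50625 (z = 225**2 = 50625)
sqrt((H(-188, -110)/162833 + z) + 271486) = sqrt(((-7 + (-110)**2)**2/162833 + 50625) + 271486) = sqrt(((-7 + 12100)**2*(1/162833) + 50625) + 271486) = sqrt((12093**2*(1/162833) + 50625) + 271486) = sqrt((146240649*(1/162833) + 50625) + 271486) = sqrt((146240649/162833 + 50625) + 271486) = sqrt(8389661274/162833 + 271486) = sqrt(52596541112/162833) = 2*sqrt(2141113144722574)/162833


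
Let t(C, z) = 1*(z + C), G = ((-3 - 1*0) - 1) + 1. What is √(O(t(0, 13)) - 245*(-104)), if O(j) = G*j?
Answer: √25441 ≈ 159.50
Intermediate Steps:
G = -3 (G = ((-3 + 0) - 1) + 1 = (-3 - 1) + 1 = -4 + 1 = -3)
t(C, z) = C + z (t(C, z) = 1*(C + z) = C + z)
O(j) = -3*j
√(O(t(0, 13)) - 245*(-104)) = √(-3*(0 + 13) - 245*(-104)) = √(-3*13 + 25480) = √(-39 + 25480) = √25441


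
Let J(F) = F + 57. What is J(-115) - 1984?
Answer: -2042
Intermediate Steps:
J(F) = 57 + F
J(-115) - 1984 = (57 - 115) - 1984 = -58 - 1984 = -2042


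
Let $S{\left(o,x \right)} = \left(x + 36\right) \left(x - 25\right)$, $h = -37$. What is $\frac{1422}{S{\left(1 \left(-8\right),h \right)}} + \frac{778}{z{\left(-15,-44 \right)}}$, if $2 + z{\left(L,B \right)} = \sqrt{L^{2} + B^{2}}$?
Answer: $\frac{1581863}{66867} + \frac{778 \sqrt{2161}}{2157} \approx 40.424$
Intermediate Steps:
$z{\left(L,B \right)} = -2 + \sqrt{B^{2} + L^{2}}$ ($z{\left(L,B \right)} = -2 + \sqrt{L^{2} + B^{2}} = -2 + \sqrt{B^{2} + L^{2}}$)
$S{\left(o,x \right)} = \left(-25 + x\right) \left(36 + x\right)$ ($S{\left(o,x \right)} = \left(36 + x\right) \left(-25 + x\right) = \left(-25 + x\right) \left(36 + x\right)$)
$\frac{1422}{S{\left(1 \left(-8\right),h \right)}} + \frac{778}{z{\left(-15,-44 \right)}} = \frac{1422}{-900 + \left(-37\right)^{2} + 11 \left(-37\right)} + \frac{778}{-2 + \sqrt{\left(-44\right)^{2} + \left(-15\right)^{2}}} = \frac{1422}{-900 + 1369 - 407} + \frac{778}{-2 + \sqrt{1936 + 225}} = \frac{1422}{62} + \frac{778}{-2 + \sqrt{2161}} = 1422 \cdot \frac{1}{62} + \frac{778}{-2 + \sqrt{2161}} = \frac{711}{31} + \frac{778}{-2 + \sqrt{2161}}$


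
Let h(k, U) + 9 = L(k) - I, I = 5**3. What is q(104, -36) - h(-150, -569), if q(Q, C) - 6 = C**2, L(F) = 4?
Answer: 1432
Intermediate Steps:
I = 125
q(Q, C) = 6 + C**2
h(k, U) = -130 (h(k, U) = -9 + (4 - 1*125) = -9 + (4 - 125) = -9 - 121 = -130)
q(104, -36) - h(-150, -569) = (6 + (-36)**2) - 1*(-130) = (6 + 1296) + 130 = 1302 + 130 = 1432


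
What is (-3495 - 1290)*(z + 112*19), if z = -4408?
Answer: 10909800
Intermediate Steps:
(-3495 - 1290)*(z + 112*19) = (-3495 - 1290)*(-4408 + 112*19) = -4785*(-4408 + 2128) = -4785*(-2280) = 10909800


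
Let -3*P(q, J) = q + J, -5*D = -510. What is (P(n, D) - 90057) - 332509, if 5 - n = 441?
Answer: -1267364/3 ≈ -4.2245e+5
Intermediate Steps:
D = 102 (D = -⅕*(-510) = 102)
n = -436 (n = 5 - 1*441 = 5 - 441 = -436)
P(q, J) = -J/3 - q/3 (P(q, J) = -(q + J)/3 = -(J + q)/3 = -J/3 - q/3)
(P(n, D) - 90057) - 332509 = ((-⅓*102 - ⅓*(-436)) - 90057) - 332509 = ((-34 + 436/3) - 90057) - 332509 = (334/3 - 90057) - 332509 = -269837/3 - 332509 = -1267364/3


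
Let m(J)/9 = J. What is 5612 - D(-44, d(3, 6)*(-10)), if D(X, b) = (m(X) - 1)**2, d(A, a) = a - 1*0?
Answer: -151997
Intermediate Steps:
d(A, a) = a (d(A, a) = a + 0 = a)
m(J) = 9*J
D(X, b) = (-1 + 9*X)**2 (D(X, b) = (9*X - 1)**2 = (-1 + 9*X)**2)
5612 - D(-44, d(3, 6)*(-10)) = 5612 - (-1 + 9*(-44))**2 = 5612 - (-1 - 396)**2 = 5612 - 1*(-397)**2 = 5612 - 1*157609 = 5612 - 157609 = -151997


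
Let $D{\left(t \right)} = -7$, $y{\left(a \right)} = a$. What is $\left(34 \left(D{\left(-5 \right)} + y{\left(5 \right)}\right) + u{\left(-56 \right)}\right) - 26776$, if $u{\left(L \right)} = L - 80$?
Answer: $-26980$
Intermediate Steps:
$u{\left(L \right)} = -80 + L$ ($u{\left(L \right)} = L - 80 = -80 + L$)
$\left(34 \left(D{\left(-5 \right)} + y{\left(5 \right)}\right) + u{\left(-56 \right)}\right) - 26776 = \left(34 \left(-7 + 5\right) - 136\right) - 26776 = \left(34 \left(-2\right) - 136\right) - 26776 = \left(-68 - 136\right) - 26776 = -204 - 26776 = -26980$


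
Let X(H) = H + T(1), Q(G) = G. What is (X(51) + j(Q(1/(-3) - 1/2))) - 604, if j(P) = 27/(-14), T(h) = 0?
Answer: -7769/14 ≈ -554.93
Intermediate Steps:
X(H) = H (X(H) = H + 0 = H)
j(P) = -27/14 (j(P) = 27*(-1/14) = -27/14)
(X(51) + j(Q(1/(-3) - 1/2))) - 604 = (51 - 27/14) - 604 = 687/14 - 604 = -7769/14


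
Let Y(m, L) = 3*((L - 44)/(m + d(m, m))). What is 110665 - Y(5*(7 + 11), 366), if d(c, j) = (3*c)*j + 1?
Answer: 2699229049/24391 ≈ 1.1067e+5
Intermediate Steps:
d(c, j) = 1 + 3*c*j (d(c, j) = 3*c*j + 1 = 1 + 3*c*j)
Y(m, L) = 3*(-44 + L)/(1 + m + 3*m²) (Y(m, L) = 3*((L - 44)/(m + (1 + 3*m*m))) = 3*((-44 + L)/(m + (1 + 3*m²))) = 3*((-44 + L)/(1 + m + 3*m²)) = 3*(-44 + L)/(1 + m + 3*m²))
110665 - Y(5*(7 + 11), 366) = 110665 - 3*(-44 + 366)/(1 + 5*(7 + 11) + 3*(5*(7 + 11))²) = 110665 - 3*322/(1 + 5*18 + 3*(5*18)²) = 110665 - 3*322/(1 + 90 + 3*90²) = 110665 - 3*322/(1 + 90 + 3*8100) = 110665 - 3*322/(1 + 90 + 24300) = 110665 - 3*322/24391 = 110665 - 1*966/24391 = 110665 - 966/24391 = 2699229049/24391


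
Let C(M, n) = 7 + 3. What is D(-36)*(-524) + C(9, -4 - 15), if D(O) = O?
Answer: 18874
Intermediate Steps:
C(M, n) = 10
D(-36)*(-524) + C(9, -4 - 15) = -36*(-524) + 10 = 18864 + 10 = 18874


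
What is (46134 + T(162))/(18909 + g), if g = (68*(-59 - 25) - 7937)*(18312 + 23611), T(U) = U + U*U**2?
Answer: -2148912/286094059 ≈ -0.0075112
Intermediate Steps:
T(U) = U + U**3
g = -572207027 (g = (68*(-84) - 7937)*41923 = (-5712 - 7937)*41923 = -13649*41923 = -572207027)
(46134 + T(162))/(18909 + g) = (46134 + (162 + 162**3))/(18909 - 572207027) = (46134 + (162 + 4251528))/(-572188118) = (46134 + 4251690)*(-1/572188118) = 4297824*(-1/572188118) = -2148912/286094059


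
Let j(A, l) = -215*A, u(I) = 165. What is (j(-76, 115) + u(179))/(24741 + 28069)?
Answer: 3301/10562 ≈ 0.31254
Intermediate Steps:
(j(-76, 115) + u(179))/(24741 + 28069) = (-215*(-76) + 165)/(24741 + 28069) = (16340 + 165)/52810 = 16505*(1/52810) = 3301/10562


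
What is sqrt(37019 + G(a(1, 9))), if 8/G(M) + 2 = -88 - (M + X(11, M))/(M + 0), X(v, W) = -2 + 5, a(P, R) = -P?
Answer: 38*sqrt(3102)/11 ≈ 192.40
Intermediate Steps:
X(v, W) = 3
G(M) = 8/(-90 - (3 + M)/M) (G(M) = 8/(-2 + (-88 - (M + 3)/(M + 0))) = 8/(-2 + (-88 - (3 + M)/M)) = 8/(-90 - (3 + M)/M))
sqrt(37019 + G(a(1, 9))) = sqrt(37019 - 8*(-1*1)/(3 + 91*(-1*1))) = sqrt(37019 - 8*(-1)/(3 + 91*(-1))) = sqrt(37019 - 8*(-1)/(3 - 91)) = sqrt(37019 - 8*(-1)/(-88)) = sqrt(37019 - 8*(-1)*(-1/88)) = sqrt(37019 - 1/11) = sqrt(407208/11) = 38*sqrt(3102)/11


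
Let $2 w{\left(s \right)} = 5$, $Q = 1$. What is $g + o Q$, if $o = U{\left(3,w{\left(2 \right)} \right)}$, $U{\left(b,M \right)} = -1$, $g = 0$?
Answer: $-1$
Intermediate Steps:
$w{\left(s \right)} = \frac{5}{2}$ ($w{\left(s \right)} = \frac{1}{2} \cdot 5 = \frac{5}{2}$)
$o = -1$
$g + o Q = 0 - 1 = -1$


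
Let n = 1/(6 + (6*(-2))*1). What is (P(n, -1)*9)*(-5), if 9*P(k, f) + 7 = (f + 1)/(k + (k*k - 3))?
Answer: 35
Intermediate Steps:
n = -⅙ (n = 1/(6 - 12*1) = 1/(6 - 12) = 1/(-6) = -⅙ ≈ -0.16667)
P(k, f) = -7/9 + (1 + f)/(9*(-3 + k + k²)) (P(k, f) = -7/9 + ((f + 1)/(k + (k*k - 3)))/9 = -7/9 + ((1 + f)/(k + (k² - 3)))/9 = -7/9 + ((1 + f)/(k + (-3 + k²)))/9 = -7/9 + ((1 + f)/(-3 + k + k²))/9 = -7/9 + (1 + f)/(9*(-3 + k + k²)))
(P(n, -1)*9)*(-5) = (((22 - 1 - 7*(-⅙) - 7*(-⅙)²)/(9*(-3 - ⅙ + (-⅙)²)))*9)*(-5) = (((22 - 1 + 7/6 - 7*1/36)/(9*(-3 - ⅙ + 1/36)))*9)*(-5) = (((22 - 1 + 7/6 - 7/36)/(9*(-113/36)))*9)*(-5) = (((⅑)*(-36/113)*(791/36))*9)*(-5) = -7/9*9*(-5) = -7*(-5) = 35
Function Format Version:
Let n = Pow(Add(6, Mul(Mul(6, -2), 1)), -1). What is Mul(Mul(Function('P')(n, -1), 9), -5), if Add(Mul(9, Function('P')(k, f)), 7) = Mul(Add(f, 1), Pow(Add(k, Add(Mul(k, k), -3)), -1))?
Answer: 35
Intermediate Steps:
n = Rational(-1, 6) (n = Pow(Add(6, Mul(-12, 1)), -1) = Pow(Add(6, -12), -1) = Pow(-6, -1) = Rational(-1, 6) ≈ -0.16667)
Function('P')(k, f) = Add(Rational(-7, 9), Mul(Rational(1, 9), Pow(Add(-3, k, Pow(k, 2)), -1), Add(1, f))) (Function('P')(k, f) = Add(Rational(-7, 9), Mul(Rational(1, 9), Mul(Add(f, 1), Pow(Add(k, Add(Mul(k, k), -3)), -1)))) = Add(Rational(-7, 9), Mul(Rational(1, 9), Mul(Add(1, f), Pow(Add(k, Add(Pow(k, 2), -3)), -1)))) = Add(Rational(-7, 9), Mul(Rational(1, 9), Mul(Add(1, f), Pow(Add(k, Add(-3, Pow(k, 2))), -1)))) = Add(Rational(-7, 9), Mul(Rational(1, 9), Mul(Add(1, f), Pow(Add(-3, k, Pow(k, 2)), -1)))) = Add(Rational(-7, 9), Mul(Rational(1, 9), Mul(Pow(Add(-3, k, Pow(k, 2)), -1), Add(1, f)))) = Add(Rational(-7, 9), Mul(Rational(1, 9), Pow(Add(-3, k, Pow(k, 2)), -1), Add(1, f))))
Mul(Mul(Function('P')(n, -1), 9), -5) = Mul(Mul(Mul(Rational(1, 9), Pow(Add(-3, Rational(-1, 6), Pow(Rational(-1, 6), 2)), -1), Add(22, -1, Mul(-7, Rational(-1, 6)), Mul(-7, Pow(Rational(-1, 6), 2)))), 9), -5) = Mul(Mul(Mul(Rational(1, 9), Pow(Add(-3, Rational(-1, 6), Rational(1, 36)), -1), Add(22, -1, Rational(7, 6), Mul(-7, Rational(1, 36)))), 9), -5) = Mul(Mul(Mul(Rational(1, 9), Pow(Rational(-113, 36), -1), Add(22, -1, Rational(7, 6), Rational(-7, 36))), 9), -5) = Mul(Mul(Mul(Rational(1, 9), Rational(-36, 113), Rational(791, 36)), 9), -5) = Mul(Mul(Rational(-7, 9), 9), -5) = Mul(-7, -5) = 35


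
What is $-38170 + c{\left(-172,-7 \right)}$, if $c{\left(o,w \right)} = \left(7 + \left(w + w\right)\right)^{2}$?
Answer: $-38121$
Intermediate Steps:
$c{\left(o,w \right)} = \left(7 + 2 w\right)^{2}$
$-38170 + c{\left(-172,-7 \right)} = -38170 + \left(7 + 2 \left(-7\right)\right)^{2} = -38170 + \left(7 - 14\right)^{2} = -38170 + \left(-7\right)^{2} = -38170 + 49 = -38121$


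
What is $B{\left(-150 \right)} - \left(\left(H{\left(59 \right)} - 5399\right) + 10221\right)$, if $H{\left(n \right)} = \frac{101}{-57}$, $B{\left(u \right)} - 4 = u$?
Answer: $- \frac{283075}{57} \approx -4966.2$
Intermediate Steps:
$B{\left(u \right)} = 4 + u$
$H{\left(n \right)} = - \frac{101}{57}$ ($H{\left(n \right)} = 101 \left(- \frac{1}{57}\right) = - \frac{101}{57}$)
$B{\left(-150 \right)} - \left(\left(H{\left(59 \right)} - 5399\right) + 10221\right) = \left(4 - 150\right) - \left(\left(- \frac{101}{57} - 5399\right) + 10221\right) = -146 - \left(- \frac{307844}{57} + 10221\right) = -146 - \frac{274753}{57} = - \frac{283075}{57}$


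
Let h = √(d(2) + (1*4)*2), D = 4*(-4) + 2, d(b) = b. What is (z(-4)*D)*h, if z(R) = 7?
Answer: -98*√10 ≈ -309.90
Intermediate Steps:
D = -14 (D = -16 + 2 = -14)
h = √10 (h = √(2 + (1*4)*2) = √(2 + 4*2) = √(2 + 8) = √10 ≈ 3.1623)
(z(-4)*D)*h = (7*(-14))*√10 = -98*√10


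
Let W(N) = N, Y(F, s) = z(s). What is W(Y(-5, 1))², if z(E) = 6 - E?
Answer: 25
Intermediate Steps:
Y(F, s) = 6 - s
W(Y(-5, 1))² = (6 - 1*1)² = (6 - 1)² = 5² = 25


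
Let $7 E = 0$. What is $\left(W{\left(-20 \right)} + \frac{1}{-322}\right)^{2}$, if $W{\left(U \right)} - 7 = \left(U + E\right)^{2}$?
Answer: $\frac{17174888809}{103684} \approx 1.6565 \cdot 10^{5}$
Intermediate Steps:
$E = 0$ ($E = \frac{1}{7} \cdot 0 = 0$)
$W{\left(U \right)} = 7 + U^{2}$ ($W{\left(U \right)} = 7 + \left(U + 0\right)^{2} = 7 + U^{2}$)
$\left(W{\left(-20 \right)} + \frac{1}{-322}\right)^{2} = \left(\left(7 + \left(-20\right)^{2}\right) + \frac{1}{-322}\right)^{2} = \left(\left(7 + 400\right) - \frac{1}{322}\right)^{2} = \left(407 - \frac{1}{322}\right)^{2} = \left(\frac{131053}{322}\right)^{2} = \frac{17174888809}{103684}$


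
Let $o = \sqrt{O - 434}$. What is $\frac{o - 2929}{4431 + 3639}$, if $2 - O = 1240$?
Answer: $- \frac{2929}{8070} + \frac{i \sqrt{418}}{4035} \approx -0.36295 + 0.0050669 i$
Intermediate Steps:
$O = -1238$ ($O = 2 - 1240 = -1238$)
$o = 2 i \sqrt{418}$ ($o = \sqrt{-1238 - 434} = \sqrt{-1672} = 2 i \sqrt{418} \approx 40.89 i$)
$\frac{o - 2929}{4431 + 3639} = \frac{2 i \sqrt{418} - 2929}{4431 + 3639} = \frac{-2929 + 2 i \sqrt{418}}{8070} = \left(-2929 + 2 i \sqrt{418}\right) \frac{1}{8070} = - \frac{2929}{8070} + \frac{i \sqrt{418}}{4035}$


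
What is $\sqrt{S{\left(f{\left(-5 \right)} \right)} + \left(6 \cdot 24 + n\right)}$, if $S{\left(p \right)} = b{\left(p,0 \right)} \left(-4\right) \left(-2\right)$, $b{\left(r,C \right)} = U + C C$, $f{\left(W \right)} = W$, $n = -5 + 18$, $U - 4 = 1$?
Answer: $\sqrt{197} \approx 14.036$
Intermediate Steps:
$U = 5$ ($U = 4 + 1 = 5$)
$n = 13$
$b{\left(r,C \right)} = 5 + C^{2}$ ($b{\left(r,C \right)} = 5 + C C = 5 + C^{2}$)
$S{\left(p \right)} = 40$ ($S{\left(p \right)} = \left(5 + 0^{2}\right) \left(-4\right) \left(-2\right) = \left(5 + 0\right) \left(-4\right) \left(-2\right) = 5 \left(-4\right) \left(-2\right) = \left(-20\right) \left(-2\right) = 40$)
$\sqrt{S{\left(f{\left(-5 \right)} \right)} + \left(6 \cdot 24 + n\right)} = \sqrt{40 + \left(6 \cdot 24 + 13\right)} = \sqrt{40 + \left(144 + 13\right)} = \sqrt{40 + 157} = \sqrt{197}$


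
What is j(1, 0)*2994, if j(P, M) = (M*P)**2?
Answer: 0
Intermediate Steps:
j(P, M) = M**2*P**2
j(1, 0)*2994 = (0**2*1**2)*2994 = (0*1)*2994 = 0*2994 = 0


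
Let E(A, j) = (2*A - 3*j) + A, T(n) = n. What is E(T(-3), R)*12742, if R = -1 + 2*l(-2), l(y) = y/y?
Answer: -152904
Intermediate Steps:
l(y) = 1
R = 1 (R = -1 + 2*1 = -1 + 2 = 1)
E(A, j) = -3*j + 3*A (E(A, j) = (-3*j + 2*A) + A = -3*j + 3*A)
E(T(-3), R)*12742 = (-3*1 + 3*(-3))*12742 = (-3 - 9)*12742 = -12*12742 = -152904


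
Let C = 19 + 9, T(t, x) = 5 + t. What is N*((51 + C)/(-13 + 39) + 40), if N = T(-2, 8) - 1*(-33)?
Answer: 20142/13 ≈ 1549.4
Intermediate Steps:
C = 28
N = 36 (N = (5 - 2) - 1*(-33) = 3 + 33 = 36)
N*((51 + C)/(-13 + 39) + 40) = 36*((51 + 28)/(-13 + 39) + 40) = 36*(79/26 + 40) = 36*(1119/26) = 20142/13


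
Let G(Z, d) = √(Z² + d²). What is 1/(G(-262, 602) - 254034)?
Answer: -127017/32266421054 - √107762/32266421054 ≈ -3.9467e-6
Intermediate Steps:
1/(G(-262, 602) - 254034) = 1/(√((-262)² + 602²) - 254034) = 1/(√(68644 + 362404) - 254034) = 1/(√431048 - 254034) = 1/(2*√107762 - 254034) = 1/(-254034 + 2*√107762)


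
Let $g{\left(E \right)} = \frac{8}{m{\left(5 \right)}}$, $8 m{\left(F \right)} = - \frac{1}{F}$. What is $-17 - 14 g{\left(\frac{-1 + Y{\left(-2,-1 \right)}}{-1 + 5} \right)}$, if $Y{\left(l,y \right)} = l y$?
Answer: $4463$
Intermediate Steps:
$m{\left(F \right)} = - \frac{1}{8 F}$ ($m{\left(F \right)} = \frac{\left(-1\right) \frac{1}{F}}{8} = - \frac{1}{8 F}$)
$g{\left(E \right)} = -320$ ($g{\left(E \right)} = \frac{8}{\left(- \frac{1}{8}\right) \frac{1}{5}} = \frac{8}{- \frac{1}{40}} = 8 \left(-40\right) = -320$)
$-17 - 14 g{\left(\frac{-1 + Y{\left(-2,-1 \right)}}{-1 + 5} \right)} = -17 - -4480 = -17 + 4480 = 4463$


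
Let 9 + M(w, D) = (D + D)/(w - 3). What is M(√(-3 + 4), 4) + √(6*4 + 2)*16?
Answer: -13 + 16*√26 ≈ 68.584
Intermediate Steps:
M(w, D) = -9 + 2*D/(-3 + w) (M(w, D) = -9 + (D + D)/(w - 3) = -9 + (2*D)/(-3 + w) = -9 + 2*D/(-3 + w))
M(√(-3 + 4), 4) + √(6*4 + 2)*16 = (27 - 9*√(-3 + 4) + 2*4)/(-3 + √(-3 + 4)) + √(6*4 + 2)*16 = (27 - 9*√1 + 8)/(-3 + √1) + √(24 + 2)*16 = (27 - 9*1 + 8)/(-3 + 1) + √26*16 = (27 - 9 + 8)/(-2) + 16*√26 = -½*26 + 16*√26 = -13 + 16*√26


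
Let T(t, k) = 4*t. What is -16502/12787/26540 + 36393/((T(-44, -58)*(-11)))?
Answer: 3087637638817/164253618320 ≈ 18.798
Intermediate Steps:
-16502/12787/26540 + 36393/((T(-44, -58)*(-11))) = -16502/12787/26540 + 36393/(((4*(-44))*(-11))) = -16502*1/12787*(1/26540) + 36393/((-176*(-11))) = -16502/12787*1/26540 + 36393/1936 = -8251/169683490 + 36393*(1/1936) = -8251/169683490 + 36393/1936 = 3087637638817/164253618320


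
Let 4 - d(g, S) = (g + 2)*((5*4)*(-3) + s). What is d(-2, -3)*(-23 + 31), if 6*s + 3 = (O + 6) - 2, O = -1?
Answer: 32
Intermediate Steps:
s = 0 (s = -½ + ((-1 + 6) - 2)/6 = -½ + (5 - 2)/6 = -½ + (⅙)*3 = -½ + ½ = 0)
d(g, S) = 124 + 60*g (d(g, S) = 4 - (g + 2)*((5*4)*(-3) + 0) = 4 - (2 + g)*(20*(-3) + 0) = 4 - (2 + g)*(-60 + 0) = 4 - (2 + g)*(-60) = 4 - (-120 - 60*g) = 4 + (120 + 60*g) = 124 + 60*g)
d(-2, -3)*(-23 + 31) = (124 + 60*(-2))*(-23 + 31) = (124 - 120)*8 = 4*8 = 32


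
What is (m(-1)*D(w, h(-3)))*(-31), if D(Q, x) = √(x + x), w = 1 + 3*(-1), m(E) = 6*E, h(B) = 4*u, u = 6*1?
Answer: 744*√3 ≈ 1288.6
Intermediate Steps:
u = 6
h(B) = 24 (h(B) = 4*6 = 24)
w = -2 (w = 1 - 3 = -2)
D(Q, x) = √2*√x (D(Q, x) = √(2*x) = √2*√x)
(m(-1)*D(w, h(-3)))*(-31) = ((6*(-1))*(√2*√24))*(-31) = -6*√2*2*√6*(-31) = -24*√3*(-31) = 744*√3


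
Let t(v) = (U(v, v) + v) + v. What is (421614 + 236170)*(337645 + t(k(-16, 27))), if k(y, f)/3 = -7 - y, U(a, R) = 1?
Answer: 222133656800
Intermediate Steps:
k(y, f) = -21 - 3*y (k(y, f) = 3*(-7 - y) = -21 - 3*y)
t(v) = 1 + 2*v (t(v) = (1 + v) + v = 1 + 2*v)
(421614 + 236170)*(337645 + t(k(-16, 27))) = (421614 + 236170)*(337645 + (1 + 2*(-21 - 3*(-16)))) = 657784*(337645 + (1 + 2*(-21 + 48))) = 657784*(337645 + (1 + 2*27)) = 657784*(337645 + (1 + 54)) = 657784*(337645 + 55) = 657784*337700 = 222133656800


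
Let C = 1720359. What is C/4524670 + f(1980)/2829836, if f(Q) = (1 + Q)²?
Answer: 11312386158497/6402037027060 ≈ 1.7670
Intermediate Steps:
C/4524670 + f(1980)/2829836 = 1720359/4524670 + (1 + 1980)²/2829836 = 1720359*(1/4524670) + 1981²*(1/2829836) = 1720359/4524670 + 3924361*(1/2829836) = 1720359/4524670 + 3924361/2829836 = 11312386158497/6402037027060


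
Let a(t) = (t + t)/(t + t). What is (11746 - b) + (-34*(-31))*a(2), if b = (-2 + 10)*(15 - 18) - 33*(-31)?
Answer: 11801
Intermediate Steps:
a(t) = 1 (a(t) = (2*t)/((2*t)) = (2*t)*(1/(2*t)) = 1)
b = 999 (b = 8*(-3) + 1023 = -24 + 1023 = 999)
(11746 - b) + (-34*(-31))*a(2) = (11746 - 1*999) - 34*(-31)*1 = (11746 - 999) + 1054*1 = 10747 + 1054 = 11801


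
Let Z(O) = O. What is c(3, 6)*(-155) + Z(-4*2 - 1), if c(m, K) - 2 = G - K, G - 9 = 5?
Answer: -1559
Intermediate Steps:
G = 14 (G = 9 + 5 = 14)
c(m, K) = 16 - K (c(m, K) = 2 + (14 - K) = 16 - K)
c(3, 6)*(-155) + Z(-4*2 - 1) = (16 - 1*6)*(-155) + (-4*2 - 1) = (16 - 6)*(-155) + (-8 - 1) = 10*(-155) - 9 = -1550 - 9 = -1559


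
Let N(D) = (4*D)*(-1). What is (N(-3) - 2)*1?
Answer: 10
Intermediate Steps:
N(D) = -4*D
(N(-3) - 2)*1 = (-4*(-3) - 2)*1 = (12 - 2)*1 = 10*1 = 10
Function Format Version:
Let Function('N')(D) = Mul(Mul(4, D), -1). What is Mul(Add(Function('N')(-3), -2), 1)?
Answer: 10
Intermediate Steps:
Function('N')(D) = Mul(-4, D)
Mul(Add(Function('N')(-3), -2), 1) = Mul(Add(Mul(-4, -3), -2), 1) = Mul(Add(12, -2), 1) = Mul(10, 1) = 10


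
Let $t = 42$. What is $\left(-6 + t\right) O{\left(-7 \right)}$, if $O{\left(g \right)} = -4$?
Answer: $-144$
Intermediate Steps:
$\left(-6 + t\right) O{\left(-7 \right)} = \left(-6 + 42\right) \left(-4\right) = 36 \left(-4\right) = -144$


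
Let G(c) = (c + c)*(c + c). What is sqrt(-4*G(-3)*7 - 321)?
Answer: I*sqrt(1329) ≈ 36.455*I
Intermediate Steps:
G(c) = 4*c**2 (G(c) = (2*c)*(2*c) = 4*c**2)
sqrt(-4*G(-3)*7 - 321) = sqrt(-16*(-3)**2*7 - 321) = sqrt(-16*9*7 - 321) = sqrt(-4*36*7 - 321) = sqrt(-144*7 - 321) = sqrt(-1008 - 321) = sqrt(-1329) = I*sqrt(1329)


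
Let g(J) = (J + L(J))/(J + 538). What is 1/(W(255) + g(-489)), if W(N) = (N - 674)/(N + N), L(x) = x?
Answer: -24990/519311 ≈ -0.048121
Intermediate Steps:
W(N) = (-674 + N)/(2*N) (W(N) = (-674 + N)/((2*N)) = (-674 + N)*(1/(2*N)) = (-674 + N)/(2*N))
g(J) = 2*J/(538 + J) (g(J) = (J + J)/(J + 538) = (2*J)/(538 + J) = 2*J/(538 + J))
1/(W(255) + g(-489)) = 1/((½)*(-674 + 255)/255 + 2*(-489)/(538 - 489)) = 1/((½)*(1/255)*(-419) + 2*(-489)/49) = 1/(-419/510 + 2*(-489)*(1/49)) = 1/(-419/510 - 978/49) = 1/(-519311/24990) = -24990/519311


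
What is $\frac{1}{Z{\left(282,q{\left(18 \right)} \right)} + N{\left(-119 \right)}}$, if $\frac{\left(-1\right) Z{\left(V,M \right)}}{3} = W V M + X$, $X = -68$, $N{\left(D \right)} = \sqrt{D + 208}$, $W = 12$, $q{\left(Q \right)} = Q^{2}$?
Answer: $- \frac{3289044}{10817810433847} - \frac{\sqrt{89}}{10817810433847} \approx -3.0404 \cdot 10^{-7}$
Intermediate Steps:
$N{\left(D \right)} = \sqrt{208 + D}$
$Z{\left(V,M \right)} = 204 - 36 M V$ ($Z{\left(V,M \right)} = - 3 \left(12 V M - 68\right) = - 3 \left(12 M V - 68\right) = - 3 \left(-68 + 12 M V\right) = 204 - 36 M V$)
$\frac{1}{Z{\left(282,q{\left(18 \right)} \right)} + N{\left(-119 \right)}} = \frac{1}{\left(204 - 36 \cdot 18^{2} \cdot 282\right) + \sqrt{208 - 119}} = \frac{1}{\left(204 - 11664 \cdot 282\right) + \sqrt{89}} = \frac{1}{\left(204 - 3289248\right) + \sqrt{89}} = \frac{1}{-3289044 + \sqrt{89}}$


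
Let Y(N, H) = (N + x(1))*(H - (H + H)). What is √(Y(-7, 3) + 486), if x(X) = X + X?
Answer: √501 ≈ 22.383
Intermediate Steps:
x(X) = 2*X
Y(N, H) = -H*(2 + N) (Y(N, H) = (N + 2*1)*(H - (H + H)) = (N + 2)*(H - 2*H) = (2 + N)*(H - 2*H) = (2 + N)*(-H) = -H*(2 + N))
√(Y(-7, 3) + 486) = √(-1*3*(2 - 7) + 486) = √(-1*3*(-5) + 486) = √(15 + 486) = √501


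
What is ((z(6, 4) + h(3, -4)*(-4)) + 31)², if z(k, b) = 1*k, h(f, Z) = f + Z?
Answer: 1681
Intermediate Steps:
h(f, Z) = Z + f
z(k, b) = k
((z(6, 4) + h(3, -4)*(-4)) + 31)² = ((6 + (-4 + 3)*(-4)) + 31)² = ((6 - 1*(-4)) + 31)² = ((6 + 4) + 31)² = (10 + 31)² = 41² = 1681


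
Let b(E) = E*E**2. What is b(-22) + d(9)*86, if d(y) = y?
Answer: -9874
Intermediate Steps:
b(E) = E**3
b(-22) + d(9)*86 = (-22)**3 + 9*86 = -10648 + 774 = -9874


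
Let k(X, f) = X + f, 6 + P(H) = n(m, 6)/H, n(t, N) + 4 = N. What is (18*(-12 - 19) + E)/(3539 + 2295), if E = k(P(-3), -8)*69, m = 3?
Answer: -785/2917 ≈ -0.26911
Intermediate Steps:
n(t, N) = -4 + N
P(H) = -6 + 2/H (P(H) = -6 + (-4 + 6)/H = -6 + 2/H)
E = -1012 (E = ((-6 + 2/(-3)) - 8)*69 = ((-6 + 2*(-⅓)) - 8)*69 = ((-6 - ⅔) - 8)*69 = (-20/3 - 8)*69 = -44/3*69 = -1012)
(18*(-12 - 19) + E)/(3539 + 2295) = (18*(-12 - 19) - 1012)/(3539 + 2295) = (18*(-31) - 1012)/5834 = (-558 - 1012)*(1/5834) = -1570*1/5834 = -785/2917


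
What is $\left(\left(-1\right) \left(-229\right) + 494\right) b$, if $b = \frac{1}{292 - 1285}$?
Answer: $- \frac{241}{331} \approx -0.7281$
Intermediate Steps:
$b = - \frac{1}{993}$ ($b = \frac{1}{-993} = - \frac{1}{993} \approx -0.0010071$)
$\left(\left(-1\right) \left(-229\right) + 494\right) b = \left(\left(-1\right) \left(-229\right) + 494\right) \left(- \frac{1}{993}\right) = \left(229 + 494\right) \left(- \frac{1}{993}\right) = 723 \left(- \frac{1}{993}\right) = - \frac{241}{331}$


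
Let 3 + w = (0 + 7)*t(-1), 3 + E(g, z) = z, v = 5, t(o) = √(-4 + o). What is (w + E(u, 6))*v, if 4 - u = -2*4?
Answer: 35*I*√5 ≈ 78.262*I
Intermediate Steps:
u = 12 (u = 4 - (-2)*4 = 4 - 1*(-8) = 4 + 8 = 12)
E(g, z) = -3 + z
w = -3 + 7*I*√5 (w = -3 + (0 + 7)*√(-4 - 1) = -3 + 7*√(-5) = -3 + 7*(I*√5) = -3 + 7*I*√5 ≈ -3.0 + 15.652*I)
(w + E(u, 6))*v = ((-3 + 7*I*√5) + (-3 + 6))*5 = ((-3 + 7*I*√5) + 3)*5 = (7*I*√5)*5 = 35*I*√5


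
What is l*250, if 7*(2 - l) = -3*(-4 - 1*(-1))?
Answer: 1250/7 ≈ 178.57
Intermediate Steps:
l = 5/7 (l = 2 - (-3)*(-4 - 1*(-1))/7 = 2 - (-3)*(-4 + 1)/7 = 2 - (-3)*(-3)/7 = 2 - ⅐*9 = 2 - 9/7 = 5/7 ≈ 0.71429)
l*250 = (5/7)*250 = 1250/7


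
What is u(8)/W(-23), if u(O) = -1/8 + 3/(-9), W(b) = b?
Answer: 11/552 ≈ 0.019928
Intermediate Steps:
u(O) = -11/24 (u(O) = -1*1/8 + 3*(-1/9) = -1/8 - 1/3 = -11/24)
u(8)/W(-23) = -11/24/(-23) = -11/24*(-1/23) = 11/552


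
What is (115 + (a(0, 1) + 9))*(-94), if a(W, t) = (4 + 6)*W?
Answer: -11656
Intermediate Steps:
a(W, t) = 10*W
(115 + (a(0, 1) + 9))*(-94) = (115 + (10*0 + 9))*(-94) = (115 + (0 + 9))*(-94) = (115 + 9)*(-94) = 124*(-94) = -11656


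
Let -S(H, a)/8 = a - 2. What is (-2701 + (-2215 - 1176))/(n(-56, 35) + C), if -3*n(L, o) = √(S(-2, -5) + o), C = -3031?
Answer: 11870262/5905897 - 9138*√91/41341279 ≈ 2.0078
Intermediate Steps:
S(H, a) = 16 - 8*a (S(H, a) = -8*(a - 2) = -8*(-2 + a) = 16 - 8*a)
n(L, o) = -√(56 + o)/3 (n(L, o) = -√((16 - 8*(-5)) + o)/3 = -√((16 + 40) + o)/3 = -√(56 + o)/3)
(-2701 + (-2215 - 1176))/(n(-56, 35) + C) = (-2701 + (-2215 - 1176))/(-√(56 + 35)/3 - 3031) = (-2701 - 3391)/(-√91/3 - 3031) = -6092/(-3031 - √91/3)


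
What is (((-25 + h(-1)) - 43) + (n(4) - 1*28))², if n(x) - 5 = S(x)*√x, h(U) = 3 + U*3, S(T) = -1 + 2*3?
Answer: 6561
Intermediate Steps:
S(T) = 5 (S(T) = -1 + 6 = 5)
h(U) = 3 + 3*U
n(x) = 5 + 5*√x
(((-25 + h(-1)) - 43) + (n(4) - 1*28))² = (((-25 + (3 + 3*(-1))) - 43) + ((5 + 5*√4) - 1*28))² = (((-25 + (3 - 3)) - 43) + ((5 + 5*2) - 28))² = (((-25 + 0) - 43) + ((5 + 10) - 28))² = ((-25 - 43) + (15 - 28))² = (-68 - 13)² = (-81)² = 6561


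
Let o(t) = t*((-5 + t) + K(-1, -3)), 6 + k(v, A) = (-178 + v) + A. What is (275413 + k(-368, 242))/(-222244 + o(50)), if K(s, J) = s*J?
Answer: -275103/219844 ≈ -1.2514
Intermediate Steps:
K(s, J) = J*s
k(v, A) = -184 + A + v (k(v, A) = -6 + ((-178 + v) + A) = -6 + (-178 + A + v) = -184 + A + v)
o(t) = t*(-2 + t) (o(t) = t*((-5 + t) - 3*(-1)) = t*((-5 + t) + 3) = t*(-2 + t))
(275413 + k(-368, 242))/(-222244 + o(50)) = (275413 + (-184 + 242 - 368))/(-222244 + 50*(-2 + 50)) = (275413 - 310)/(-222244 + 50*48) = 275103/(-222244 + 2400) = 275103/(-219844) = 275103*(-1/219844) = -275103/219844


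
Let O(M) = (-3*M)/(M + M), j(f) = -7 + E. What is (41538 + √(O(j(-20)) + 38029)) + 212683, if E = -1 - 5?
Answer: 254221 + √152110/2 ≈ 2.5442e+5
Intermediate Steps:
E = -6
j(f) = -13 (j(f) = -7 - 6 = -13)
O(M) = -3/2 (O(M) = (-3*M)/((2*M)) = (-3*M)*(1/(2*M)) = -3/2)
(41538 + √(O(j(-20)) + 38029)) + 212683 = (41538 + √(-3/2 + 38029)) + 212683 = (41538 + √(76055/2)) + 212683 = (41538 + √152110/2) + 212683 = 254221 + √152110/2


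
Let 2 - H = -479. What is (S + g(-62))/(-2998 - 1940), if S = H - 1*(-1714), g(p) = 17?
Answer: -1106/2469 ≈ -0.44795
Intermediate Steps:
H = 481 (H = 2 - 1*(-479) = 2 + 479 = 481)
S = 2195 (S = 481 - 1*(-1714) = 481 + 1714 = 2195)
(S + g(-62))/(-2998 - 1940) = (2195 + 17)/(-2998 - 1940) = 2212/(-4938) = 2212*(-1/4938) = -1106/2469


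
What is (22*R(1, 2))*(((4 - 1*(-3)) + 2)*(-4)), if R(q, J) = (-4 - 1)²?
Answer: -19800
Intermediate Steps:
R(q, J) = 25 (R(q, J) = (-5)² = 25)
(22*R(1, 2))*(((4 - 1*(-3)) + 2)*(-4)) = (22*25)*(((4 - 1*(-3)) + 2)*(-4)) = 550*(((4 + 3) + 2)*(-4)) = 550*((7 + 2)*(-4)) = 550*(9*(-4)) = 550*(-36) = -19800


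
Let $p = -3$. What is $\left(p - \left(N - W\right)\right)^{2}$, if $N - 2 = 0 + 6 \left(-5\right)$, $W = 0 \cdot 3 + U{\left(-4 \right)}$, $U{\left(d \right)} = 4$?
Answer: $841$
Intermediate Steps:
$W = 4$ ($W = 0 \cdot 3 + 4 = 0 + 4 = 4$)
$N = -28$ ($N = 2 + \left(0 + 6 \left(-5\right)\right) = 2 + \left(0 - 30\right) = 2 - 30 = -28$)
$\left(p - \left(N - W\right)\right)^{2} = \left(-3 + \left(4 - -28\right)\right)^{2} = \left(-3 + \left(4 + 28\right)\right)^{2} = \left(-3 + 32\right)^{2} = 29^{2} = 841$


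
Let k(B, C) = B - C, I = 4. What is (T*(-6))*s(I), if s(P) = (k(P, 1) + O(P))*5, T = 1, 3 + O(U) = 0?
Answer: 0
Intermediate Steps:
O(U) = -3 (O(U) = -3 + 0 = -3)
s(P) = -20 + 5*P (s(P) = ((P - 1*1) - 3)*5 = ((P - 1) - 3)*5 = ((-1 + P) - 3)*5 = (-4 + P)*5 = -20 + 5*P)
(T*(-6))*s(I) = (1*(-6))*(-20 + 5*4) = -6*(-20 + 20) = -6*0 = 0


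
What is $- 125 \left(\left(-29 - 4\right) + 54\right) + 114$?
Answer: $-2511$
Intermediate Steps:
$- 125 \left(\left(-29 - 4\right) + 54\right) + 114 = - 125 \left(-33 + 54\right) + 114 = \left(-125\right) 21 + 114 = -2625 + 114 = -2511$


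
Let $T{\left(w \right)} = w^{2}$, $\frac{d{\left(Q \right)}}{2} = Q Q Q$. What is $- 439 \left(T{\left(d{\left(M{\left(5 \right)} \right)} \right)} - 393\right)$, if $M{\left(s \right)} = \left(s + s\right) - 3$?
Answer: $-206419117$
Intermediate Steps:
$M{\left(s \right)} = -3 + 2 s$ ($M{\left(s \right)} = 2 s - 3 = -3 + 2 s$)
$d{\left(Q \right)} = 2 Q^{3}$ ($d{\left(Q \right)} = 2 Q Q Q = 2 Q^{2} Q = 2 Q^{3}$)
$- 439 \left(T{\left(d{\left(M{\left(5 \right)} \right)} \right)} - 393\right) = - 439 \left(\left(2 \left(-3 + 2 \cdot 5\right)^{3}\right)^{2} - 393\right) = - 439 \left(\left(2 \left(-3 + 10\right)^{3}\right)^{2} - 393\right) = - 439 \left(\left(2 \cdot 7^{3}\right)^{2} - 393\right) = - 439 \left(\left(2 \cdot 343\right)^{2} - 393\right) = - 439 \left(686^{2} - 393\right) = - 439 \left(470596 - 393\right) = \left(-439\right) 470203 = -206419117$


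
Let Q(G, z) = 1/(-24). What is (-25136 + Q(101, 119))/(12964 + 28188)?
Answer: -603265/987648 ≈ -0.61081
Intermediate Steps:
Q(G, z) = -1/24
(-25136 + Q(101, 119))/(12964 + 28188) = (-25136 - 1/24)/(12964 + 28188) = -603265/24/41152 = -603265/24*1/41152 = -603265/987648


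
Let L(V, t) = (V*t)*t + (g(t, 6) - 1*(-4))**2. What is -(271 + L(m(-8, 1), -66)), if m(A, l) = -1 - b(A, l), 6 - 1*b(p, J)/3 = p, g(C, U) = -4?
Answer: 187037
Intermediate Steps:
b(p, J) = 18 - 3*p
m(A, l) = -19 + 3*A (m(A, l) = -1 - (18 - 3*A) = -1 + (-18 + 3*A) = -19 + 3*A)
L(V, t) = V*t**2 (L(V, t) = (V*t)*t + (-4 - 1*(-4))**2 = V*t**2 + (-4 + 4)**2 = V*t**2 + 0**2 = V*t**2 + 0 = V*t**2)
-(271 + L(m(-8, 1), -66)) = -(271 + (-19 + 3*(-8))*(-66)**2) = -(271 + (-19 - 24)*4356) = -(271 - 43*4356) = -(271 - 187308) = -1*(-187037) = 187037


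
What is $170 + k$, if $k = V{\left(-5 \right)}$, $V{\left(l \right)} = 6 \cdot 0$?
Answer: $170$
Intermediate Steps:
$V{\left(l \right)} = 0$
$k = 0$
$170 + k = 170 + 0 = 170$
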